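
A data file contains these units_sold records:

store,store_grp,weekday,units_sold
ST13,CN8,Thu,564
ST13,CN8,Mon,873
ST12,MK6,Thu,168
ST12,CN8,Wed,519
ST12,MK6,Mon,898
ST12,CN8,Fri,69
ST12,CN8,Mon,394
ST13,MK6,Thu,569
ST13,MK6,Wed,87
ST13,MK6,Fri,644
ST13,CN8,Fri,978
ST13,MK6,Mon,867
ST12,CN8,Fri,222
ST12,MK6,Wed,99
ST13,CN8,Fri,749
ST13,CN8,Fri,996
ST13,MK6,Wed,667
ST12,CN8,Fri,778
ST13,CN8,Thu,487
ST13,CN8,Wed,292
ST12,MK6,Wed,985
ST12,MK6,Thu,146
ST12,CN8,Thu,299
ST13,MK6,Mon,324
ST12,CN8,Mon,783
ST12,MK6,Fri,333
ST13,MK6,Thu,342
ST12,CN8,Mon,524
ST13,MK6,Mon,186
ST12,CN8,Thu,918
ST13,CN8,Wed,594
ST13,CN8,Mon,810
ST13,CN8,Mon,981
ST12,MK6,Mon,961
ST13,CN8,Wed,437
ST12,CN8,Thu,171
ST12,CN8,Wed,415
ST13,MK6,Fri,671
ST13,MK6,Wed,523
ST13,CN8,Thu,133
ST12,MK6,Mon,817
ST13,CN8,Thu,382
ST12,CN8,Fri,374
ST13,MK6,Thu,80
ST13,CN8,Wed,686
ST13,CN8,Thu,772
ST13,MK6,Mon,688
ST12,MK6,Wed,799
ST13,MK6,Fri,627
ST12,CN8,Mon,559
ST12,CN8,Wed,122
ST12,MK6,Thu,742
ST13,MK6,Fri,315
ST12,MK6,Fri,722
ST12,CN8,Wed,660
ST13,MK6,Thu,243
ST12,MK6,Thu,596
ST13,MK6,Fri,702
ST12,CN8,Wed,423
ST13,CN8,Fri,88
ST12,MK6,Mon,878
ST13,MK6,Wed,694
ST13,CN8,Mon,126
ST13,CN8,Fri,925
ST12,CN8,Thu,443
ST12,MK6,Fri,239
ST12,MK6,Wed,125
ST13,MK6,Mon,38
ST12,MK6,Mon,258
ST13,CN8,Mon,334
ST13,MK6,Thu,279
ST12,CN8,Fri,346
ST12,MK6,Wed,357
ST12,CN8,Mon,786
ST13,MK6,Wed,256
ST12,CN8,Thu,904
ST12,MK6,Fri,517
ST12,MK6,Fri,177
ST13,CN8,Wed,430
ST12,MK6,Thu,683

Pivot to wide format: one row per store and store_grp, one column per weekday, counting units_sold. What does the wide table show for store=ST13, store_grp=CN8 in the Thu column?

5

Rows with store=ST13, store_grp=CN8 and weekday=Thu: units_sold values are 564, 487, 133, 382, 772.
5 rows match — count = 5.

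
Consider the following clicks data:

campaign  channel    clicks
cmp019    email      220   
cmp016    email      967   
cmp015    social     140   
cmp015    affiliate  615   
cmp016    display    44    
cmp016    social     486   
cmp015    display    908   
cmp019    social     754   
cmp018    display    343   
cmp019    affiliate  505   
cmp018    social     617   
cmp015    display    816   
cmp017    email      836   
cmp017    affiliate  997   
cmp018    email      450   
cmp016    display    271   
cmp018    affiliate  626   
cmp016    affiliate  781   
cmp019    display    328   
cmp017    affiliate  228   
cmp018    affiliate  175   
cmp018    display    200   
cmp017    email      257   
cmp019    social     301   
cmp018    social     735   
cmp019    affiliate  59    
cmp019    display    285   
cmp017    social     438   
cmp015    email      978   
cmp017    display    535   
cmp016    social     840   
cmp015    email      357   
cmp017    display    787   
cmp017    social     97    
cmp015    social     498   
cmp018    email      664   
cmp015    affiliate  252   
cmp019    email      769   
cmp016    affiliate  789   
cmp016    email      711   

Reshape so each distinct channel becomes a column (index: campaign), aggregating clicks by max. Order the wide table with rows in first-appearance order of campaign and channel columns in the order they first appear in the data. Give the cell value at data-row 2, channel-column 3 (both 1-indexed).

With rows in first-appearance order of campaign, row 2 is campaign=cmp016. channel columns in first-appearance order: email, social, affiliate, display; column 3 is affiliate.
Long rows with campaign=cmp016, channel=affiliate: max(781, 789) = 789.

789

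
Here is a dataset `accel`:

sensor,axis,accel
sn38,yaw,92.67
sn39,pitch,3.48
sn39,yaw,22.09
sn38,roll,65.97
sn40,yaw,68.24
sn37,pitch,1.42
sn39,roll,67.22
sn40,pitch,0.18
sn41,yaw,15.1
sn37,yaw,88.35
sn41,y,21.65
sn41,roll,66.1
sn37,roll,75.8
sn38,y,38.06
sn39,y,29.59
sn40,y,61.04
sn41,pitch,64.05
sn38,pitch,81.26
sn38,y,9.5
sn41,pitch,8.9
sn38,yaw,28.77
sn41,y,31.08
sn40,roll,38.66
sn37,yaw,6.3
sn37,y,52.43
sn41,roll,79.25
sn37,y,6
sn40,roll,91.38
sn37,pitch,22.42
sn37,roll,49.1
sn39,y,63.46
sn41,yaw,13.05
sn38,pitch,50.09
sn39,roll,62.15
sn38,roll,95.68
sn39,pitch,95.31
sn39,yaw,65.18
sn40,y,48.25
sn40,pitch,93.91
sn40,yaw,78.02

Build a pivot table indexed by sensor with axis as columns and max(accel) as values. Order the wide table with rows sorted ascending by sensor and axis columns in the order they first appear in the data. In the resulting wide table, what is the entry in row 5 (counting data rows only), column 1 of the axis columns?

With rows sorted ascending by sensor, row 5 is sensor=sn41. axis columns in first-appearance order: yaw, pitch, roll, y; column 1 is yaw.
Long rows with sensor=sn41, axis=yaw: max(15.1, 13.05) = 15.1.

15.1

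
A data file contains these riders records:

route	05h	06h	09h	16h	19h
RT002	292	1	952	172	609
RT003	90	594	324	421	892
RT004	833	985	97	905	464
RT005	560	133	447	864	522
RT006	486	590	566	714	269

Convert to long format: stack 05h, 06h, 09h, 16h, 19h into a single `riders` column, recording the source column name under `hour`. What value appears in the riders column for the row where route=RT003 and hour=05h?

90

Unpivoting turns each (route, wide-column) pair into one long row.
The wide cell at row RT003, column 05h holds 90, so the long row (RT003, 05h) has riders=90.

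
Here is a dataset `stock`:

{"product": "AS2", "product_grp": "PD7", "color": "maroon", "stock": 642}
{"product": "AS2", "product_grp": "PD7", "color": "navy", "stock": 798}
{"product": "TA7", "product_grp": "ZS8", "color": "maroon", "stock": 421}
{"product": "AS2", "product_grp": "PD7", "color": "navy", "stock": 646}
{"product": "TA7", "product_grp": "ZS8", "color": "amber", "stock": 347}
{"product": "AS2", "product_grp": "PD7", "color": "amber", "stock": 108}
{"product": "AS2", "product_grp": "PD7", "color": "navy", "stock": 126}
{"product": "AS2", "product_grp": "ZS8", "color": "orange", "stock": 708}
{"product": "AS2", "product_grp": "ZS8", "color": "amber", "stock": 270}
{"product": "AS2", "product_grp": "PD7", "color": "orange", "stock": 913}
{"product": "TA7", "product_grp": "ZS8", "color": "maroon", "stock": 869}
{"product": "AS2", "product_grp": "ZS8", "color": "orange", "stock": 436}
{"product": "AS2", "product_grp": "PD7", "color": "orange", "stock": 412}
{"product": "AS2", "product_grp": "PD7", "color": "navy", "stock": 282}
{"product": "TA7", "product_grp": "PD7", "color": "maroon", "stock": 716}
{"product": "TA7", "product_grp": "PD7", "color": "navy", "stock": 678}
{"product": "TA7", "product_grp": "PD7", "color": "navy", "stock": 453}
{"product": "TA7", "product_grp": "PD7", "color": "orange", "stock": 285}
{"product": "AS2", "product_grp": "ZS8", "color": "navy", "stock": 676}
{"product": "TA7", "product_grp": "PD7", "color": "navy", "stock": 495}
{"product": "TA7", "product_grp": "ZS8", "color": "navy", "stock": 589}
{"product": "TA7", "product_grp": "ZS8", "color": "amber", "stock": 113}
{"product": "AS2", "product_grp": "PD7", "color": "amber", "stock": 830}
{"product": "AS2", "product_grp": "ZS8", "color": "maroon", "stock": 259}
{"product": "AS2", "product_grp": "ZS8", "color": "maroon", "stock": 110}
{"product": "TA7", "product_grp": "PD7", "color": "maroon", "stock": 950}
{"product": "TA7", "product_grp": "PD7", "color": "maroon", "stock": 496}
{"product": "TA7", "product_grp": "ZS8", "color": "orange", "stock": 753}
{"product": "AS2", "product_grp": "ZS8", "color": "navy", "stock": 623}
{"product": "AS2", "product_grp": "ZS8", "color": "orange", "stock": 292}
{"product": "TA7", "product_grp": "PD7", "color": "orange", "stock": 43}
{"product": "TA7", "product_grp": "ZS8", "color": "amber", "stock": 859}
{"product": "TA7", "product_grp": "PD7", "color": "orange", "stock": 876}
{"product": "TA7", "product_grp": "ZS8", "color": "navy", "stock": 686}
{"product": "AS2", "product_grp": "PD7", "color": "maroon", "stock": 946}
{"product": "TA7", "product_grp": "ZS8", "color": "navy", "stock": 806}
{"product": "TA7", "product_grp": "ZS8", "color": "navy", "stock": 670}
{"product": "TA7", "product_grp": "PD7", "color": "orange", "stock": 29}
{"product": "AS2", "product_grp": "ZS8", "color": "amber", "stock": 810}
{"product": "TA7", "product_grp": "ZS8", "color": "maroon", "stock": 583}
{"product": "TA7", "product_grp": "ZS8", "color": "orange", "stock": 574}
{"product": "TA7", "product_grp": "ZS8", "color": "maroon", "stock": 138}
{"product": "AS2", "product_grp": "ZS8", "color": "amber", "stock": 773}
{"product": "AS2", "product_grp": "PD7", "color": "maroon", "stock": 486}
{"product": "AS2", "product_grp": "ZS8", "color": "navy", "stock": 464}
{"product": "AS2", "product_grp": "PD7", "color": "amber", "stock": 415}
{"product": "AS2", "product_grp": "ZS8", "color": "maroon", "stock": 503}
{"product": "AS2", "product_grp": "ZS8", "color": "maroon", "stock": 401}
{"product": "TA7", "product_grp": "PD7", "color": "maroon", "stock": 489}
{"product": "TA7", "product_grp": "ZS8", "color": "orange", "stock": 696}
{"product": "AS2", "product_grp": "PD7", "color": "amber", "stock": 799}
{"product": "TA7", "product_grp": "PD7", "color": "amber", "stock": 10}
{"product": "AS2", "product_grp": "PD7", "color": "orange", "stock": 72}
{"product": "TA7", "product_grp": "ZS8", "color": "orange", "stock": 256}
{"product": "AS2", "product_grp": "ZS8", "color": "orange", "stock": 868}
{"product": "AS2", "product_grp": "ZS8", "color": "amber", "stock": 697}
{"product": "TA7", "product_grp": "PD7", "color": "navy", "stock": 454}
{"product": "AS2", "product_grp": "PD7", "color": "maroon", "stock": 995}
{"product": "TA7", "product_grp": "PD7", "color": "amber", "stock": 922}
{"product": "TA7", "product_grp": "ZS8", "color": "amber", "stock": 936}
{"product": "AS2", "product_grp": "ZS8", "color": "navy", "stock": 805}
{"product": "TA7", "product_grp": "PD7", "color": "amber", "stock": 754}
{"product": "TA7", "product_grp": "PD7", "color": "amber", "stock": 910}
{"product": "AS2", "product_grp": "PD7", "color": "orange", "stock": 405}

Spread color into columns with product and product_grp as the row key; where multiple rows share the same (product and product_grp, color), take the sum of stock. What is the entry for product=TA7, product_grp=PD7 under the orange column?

Rows with product=TA7, product_grp=PD7 and color=orange: stock values are 285, 43, 876, 29.
285 + 43 + 876 + 29 = 1233.

1233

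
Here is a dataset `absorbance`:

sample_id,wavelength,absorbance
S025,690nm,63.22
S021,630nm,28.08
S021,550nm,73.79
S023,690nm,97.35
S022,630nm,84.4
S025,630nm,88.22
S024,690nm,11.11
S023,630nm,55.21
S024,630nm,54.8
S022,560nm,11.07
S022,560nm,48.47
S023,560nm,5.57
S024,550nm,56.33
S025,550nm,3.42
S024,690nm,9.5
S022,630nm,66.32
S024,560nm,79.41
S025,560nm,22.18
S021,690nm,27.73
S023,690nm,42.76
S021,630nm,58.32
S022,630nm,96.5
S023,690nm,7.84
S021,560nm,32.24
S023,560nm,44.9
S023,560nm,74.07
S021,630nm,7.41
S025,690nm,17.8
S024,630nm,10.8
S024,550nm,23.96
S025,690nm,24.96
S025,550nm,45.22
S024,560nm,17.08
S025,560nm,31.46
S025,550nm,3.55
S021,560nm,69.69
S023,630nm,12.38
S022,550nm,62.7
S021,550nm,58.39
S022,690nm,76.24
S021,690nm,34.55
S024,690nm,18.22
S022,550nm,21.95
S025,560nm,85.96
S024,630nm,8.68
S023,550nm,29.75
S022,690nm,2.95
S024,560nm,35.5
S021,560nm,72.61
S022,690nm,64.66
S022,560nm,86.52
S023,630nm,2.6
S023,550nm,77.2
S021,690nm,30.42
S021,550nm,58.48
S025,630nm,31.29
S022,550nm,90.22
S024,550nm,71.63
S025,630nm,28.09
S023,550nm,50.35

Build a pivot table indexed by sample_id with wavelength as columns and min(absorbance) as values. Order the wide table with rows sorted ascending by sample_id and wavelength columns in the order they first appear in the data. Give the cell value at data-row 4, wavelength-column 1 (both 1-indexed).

9.5

With rows sorted ascending by sample_id, row 4 is sample_id=S024. wavelength columns in first-appearance order: 690nm, 630nm, 550nm, 560nm; column 1 is 690nm.
Long rows with sample_id=S024, wavelength=690nm: min(11.11, 9.5, 18.22) = 9.5.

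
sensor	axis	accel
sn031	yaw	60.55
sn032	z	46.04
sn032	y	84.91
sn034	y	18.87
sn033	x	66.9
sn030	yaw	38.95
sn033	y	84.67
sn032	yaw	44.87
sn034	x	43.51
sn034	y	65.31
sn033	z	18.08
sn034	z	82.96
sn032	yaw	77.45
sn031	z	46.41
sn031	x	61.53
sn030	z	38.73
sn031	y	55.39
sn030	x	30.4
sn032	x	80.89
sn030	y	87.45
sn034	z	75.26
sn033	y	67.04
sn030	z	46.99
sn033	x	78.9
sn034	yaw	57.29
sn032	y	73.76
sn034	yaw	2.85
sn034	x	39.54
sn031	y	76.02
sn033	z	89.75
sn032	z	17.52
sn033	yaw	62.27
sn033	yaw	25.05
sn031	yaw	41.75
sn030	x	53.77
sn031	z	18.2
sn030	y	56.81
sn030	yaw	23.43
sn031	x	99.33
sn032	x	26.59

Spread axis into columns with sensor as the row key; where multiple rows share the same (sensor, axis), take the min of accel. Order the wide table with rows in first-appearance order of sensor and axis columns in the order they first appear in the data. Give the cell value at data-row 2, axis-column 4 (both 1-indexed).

26.59

With rows in first-appearance order of sensor, row 2 is sensor=sn032. axis columns in first-appearance order: yaw, z, y, x; column 4 is x.
Long rows with sensor=sn032, axis=x: min(80.89, 26.59) = 26.59.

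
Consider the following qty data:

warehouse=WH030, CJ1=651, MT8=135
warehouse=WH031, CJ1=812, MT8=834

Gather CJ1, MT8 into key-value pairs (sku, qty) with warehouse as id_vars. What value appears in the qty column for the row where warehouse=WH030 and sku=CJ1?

Unpivoting turns each (warehouse, wide-column) pair into one long row.
The wide cell at row WH030, column CJ1 holds 651, so the long row (WH030, CJ1) has qty=651.

651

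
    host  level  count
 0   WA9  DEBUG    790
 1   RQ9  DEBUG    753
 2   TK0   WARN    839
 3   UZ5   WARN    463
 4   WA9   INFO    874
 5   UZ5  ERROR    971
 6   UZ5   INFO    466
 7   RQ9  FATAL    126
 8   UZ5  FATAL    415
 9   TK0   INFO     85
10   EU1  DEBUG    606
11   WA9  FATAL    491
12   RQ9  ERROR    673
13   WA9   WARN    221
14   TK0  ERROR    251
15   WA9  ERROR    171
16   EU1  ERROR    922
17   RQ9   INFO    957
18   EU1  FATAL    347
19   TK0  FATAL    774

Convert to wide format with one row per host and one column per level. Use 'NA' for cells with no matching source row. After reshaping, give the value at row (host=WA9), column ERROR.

The long row with host=WA9, level=ERROR has count=171.

171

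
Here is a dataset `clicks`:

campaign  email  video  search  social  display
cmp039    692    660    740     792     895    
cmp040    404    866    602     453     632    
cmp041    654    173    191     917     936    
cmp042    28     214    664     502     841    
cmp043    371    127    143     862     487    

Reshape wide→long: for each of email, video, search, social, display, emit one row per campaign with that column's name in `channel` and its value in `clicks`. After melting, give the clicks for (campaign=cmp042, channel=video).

Unpivoting turns each (campaign, wide-column) pair into one long row.
The wide cell at row cmp042, column video holds 214, so the long row (cmp042, video) has clicks=214.

214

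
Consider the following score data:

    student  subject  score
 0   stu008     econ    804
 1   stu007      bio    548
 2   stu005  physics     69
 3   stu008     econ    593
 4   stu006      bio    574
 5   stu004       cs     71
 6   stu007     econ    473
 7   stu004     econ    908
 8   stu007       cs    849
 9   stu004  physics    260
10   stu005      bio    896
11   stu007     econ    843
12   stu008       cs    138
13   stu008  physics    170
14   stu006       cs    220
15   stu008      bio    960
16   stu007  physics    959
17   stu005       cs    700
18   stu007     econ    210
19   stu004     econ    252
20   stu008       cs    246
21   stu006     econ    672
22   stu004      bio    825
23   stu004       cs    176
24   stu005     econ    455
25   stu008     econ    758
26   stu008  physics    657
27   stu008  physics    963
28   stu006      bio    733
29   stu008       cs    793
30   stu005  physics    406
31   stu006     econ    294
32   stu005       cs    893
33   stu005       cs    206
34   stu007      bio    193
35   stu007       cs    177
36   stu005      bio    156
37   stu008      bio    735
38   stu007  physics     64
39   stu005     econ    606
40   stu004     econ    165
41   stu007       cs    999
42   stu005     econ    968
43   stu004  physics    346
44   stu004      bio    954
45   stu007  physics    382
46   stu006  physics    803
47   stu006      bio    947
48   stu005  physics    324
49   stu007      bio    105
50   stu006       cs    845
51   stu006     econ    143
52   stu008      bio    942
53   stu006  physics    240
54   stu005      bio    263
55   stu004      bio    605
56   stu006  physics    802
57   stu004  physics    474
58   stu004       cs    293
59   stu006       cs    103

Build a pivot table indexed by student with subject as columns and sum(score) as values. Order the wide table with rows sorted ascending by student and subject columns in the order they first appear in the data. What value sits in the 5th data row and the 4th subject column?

1177

With rows sorted ascending by student, row 5 is student=stu008. subject columns in first-appearance order: econ, bio, physics, cs; column 4 is cs.
Long rows with student=stu008, subject=cs: 138 + 246 + 793 = 1177.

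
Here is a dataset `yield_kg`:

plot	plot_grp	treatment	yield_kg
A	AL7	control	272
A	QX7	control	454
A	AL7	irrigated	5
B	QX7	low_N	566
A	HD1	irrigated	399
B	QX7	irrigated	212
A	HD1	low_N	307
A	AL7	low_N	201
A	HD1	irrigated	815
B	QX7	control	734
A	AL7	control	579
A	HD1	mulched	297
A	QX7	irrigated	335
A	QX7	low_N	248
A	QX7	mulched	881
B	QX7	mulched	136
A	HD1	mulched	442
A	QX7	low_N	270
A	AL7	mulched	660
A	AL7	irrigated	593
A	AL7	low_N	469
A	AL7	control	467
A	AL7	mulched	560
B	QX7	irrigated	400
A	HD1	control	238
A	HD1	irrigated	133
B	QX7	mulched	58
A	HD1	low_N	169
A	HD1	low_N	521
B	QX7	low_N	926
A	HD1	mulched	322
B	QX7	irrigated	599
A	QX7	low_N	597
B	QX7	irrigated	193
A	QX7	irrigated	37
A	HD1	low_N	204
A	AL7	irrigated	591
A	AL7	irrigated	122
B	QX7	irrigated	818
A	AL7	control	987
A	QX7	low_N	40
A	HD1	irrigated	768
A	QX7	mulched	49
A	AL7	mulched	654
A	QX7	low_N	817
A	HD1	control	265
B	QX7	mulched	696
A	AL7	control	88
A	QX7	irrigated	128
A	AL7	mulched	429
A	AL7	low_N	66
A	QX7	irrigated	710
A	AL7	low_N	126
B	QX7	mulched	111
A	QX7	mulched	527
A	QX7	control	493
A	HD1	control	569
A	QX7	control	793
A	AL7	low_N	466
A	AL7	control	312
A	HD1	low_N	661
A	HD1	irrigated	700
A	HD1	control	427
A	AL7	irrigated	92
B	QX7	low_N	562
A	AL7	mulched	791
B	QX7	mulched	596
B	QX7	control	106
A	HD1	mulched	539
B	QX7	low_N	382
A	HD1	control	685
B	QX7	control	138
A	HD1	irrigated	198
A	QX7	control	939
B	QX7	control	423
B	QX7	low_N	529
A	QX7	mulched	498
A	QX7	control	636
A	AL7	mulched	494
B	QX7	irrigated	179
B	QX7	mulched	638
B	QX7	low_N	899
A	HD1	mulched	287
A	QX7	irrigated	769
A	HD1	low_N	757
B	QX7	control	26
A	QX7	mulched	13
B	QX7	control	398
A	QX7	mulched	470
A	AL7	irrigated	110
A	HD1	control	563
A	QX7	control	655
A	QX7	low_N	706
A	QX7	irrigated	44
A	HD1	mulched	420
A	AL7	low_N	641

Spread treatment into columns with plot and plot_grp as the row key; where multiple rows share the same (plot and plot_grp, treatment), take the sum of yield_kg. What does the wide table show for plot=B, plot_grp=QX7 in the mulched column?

2235

Rows with plot=B, plot_grp=QX7 and treatment=mulched: yield_kg values are 136, 58, 696, 111, 596, 638.
136 + 58 + 696 + 111 + 596 + 638 = 2235.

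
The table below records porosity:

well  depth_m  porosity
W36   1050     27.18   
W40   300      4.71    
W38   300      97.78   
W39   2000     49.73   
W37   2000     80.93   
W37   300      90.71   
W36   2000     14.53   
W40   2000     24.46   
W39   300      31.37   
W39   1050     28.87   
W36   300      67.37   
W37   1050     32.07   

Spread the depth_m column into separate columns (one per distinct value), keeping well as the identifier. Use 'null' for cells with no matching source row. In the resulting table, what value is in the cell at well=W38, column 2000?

No long-format row has well=W38 and depth_m=2000, so the cell is null.

null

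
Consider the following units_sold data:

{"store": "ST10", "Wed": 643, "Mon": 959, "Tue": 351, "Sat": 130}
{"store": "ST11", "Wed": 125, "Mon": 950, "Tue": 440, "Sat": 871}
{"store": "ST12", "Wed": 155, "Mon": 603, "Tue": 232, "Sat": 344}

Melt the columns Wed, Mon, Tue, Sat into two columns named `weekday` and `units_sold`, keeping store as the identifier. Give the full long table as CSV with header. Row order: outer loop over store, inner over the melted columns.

Each (store, column) pair becomes one row: 3 × 4 = 12 rows.
For example, (ST10, Wed) → units_sold=643.

store,weekday,units_sold
ST10,Wed,643
ST10,Mon,959
ST10,Tue,351
ST10,Sat,130
ST11,Wed,125
ST11,Mon,950
ST11,Tue,440
ST11,Sat,871
ST12,Wed,155
ST12,Mon,603
ST12,Tue,232
ST12,Sat,344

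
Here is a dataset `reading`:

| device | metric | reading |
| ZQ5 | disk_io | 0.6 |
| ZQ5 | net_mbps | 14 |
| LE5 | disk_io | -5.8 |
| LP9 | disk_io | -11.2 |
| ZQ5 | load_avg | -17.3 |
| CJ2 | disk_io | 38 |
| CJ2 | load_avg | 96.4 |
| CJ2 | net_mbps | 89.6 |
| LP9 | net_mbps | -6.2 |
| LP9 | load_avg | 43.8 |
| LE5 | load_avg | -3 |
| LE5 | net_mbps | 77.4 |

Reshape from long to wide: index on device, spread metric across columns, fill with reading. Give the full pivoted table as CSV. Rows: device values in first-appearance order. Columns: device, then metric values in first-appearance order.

device,disk_io,net_mbps,load_avg
ZQ5,0.6,14,-17.3
LE5,-5.8,77.4,-3
LP9,-11.2,-6.2,43.8
CJ2,38,89.6,96.4

Columns: device plus the 3 distinct metric values (disk_io, net_mbps, load_avg).
For example, row ZQ5 column disk_io takes reading=0.6 from the long row (ZQ5, disk_io).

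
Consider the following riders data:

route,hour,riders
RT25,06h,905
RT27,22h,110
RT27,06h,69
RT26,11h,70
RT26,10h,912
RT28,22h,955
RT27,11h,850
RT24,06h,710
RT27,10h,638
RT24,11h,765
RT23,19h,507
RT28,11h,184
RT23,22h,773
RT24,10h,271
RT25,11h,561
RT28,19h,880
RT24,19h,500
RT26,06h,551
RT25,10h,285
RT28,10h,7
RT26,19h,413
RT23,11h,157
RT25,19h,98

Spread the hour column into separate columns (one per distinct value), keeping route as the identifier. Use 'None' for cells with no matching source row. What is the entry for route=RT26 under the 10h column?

912

The long row with route=RT26, hour=10h has riders=912.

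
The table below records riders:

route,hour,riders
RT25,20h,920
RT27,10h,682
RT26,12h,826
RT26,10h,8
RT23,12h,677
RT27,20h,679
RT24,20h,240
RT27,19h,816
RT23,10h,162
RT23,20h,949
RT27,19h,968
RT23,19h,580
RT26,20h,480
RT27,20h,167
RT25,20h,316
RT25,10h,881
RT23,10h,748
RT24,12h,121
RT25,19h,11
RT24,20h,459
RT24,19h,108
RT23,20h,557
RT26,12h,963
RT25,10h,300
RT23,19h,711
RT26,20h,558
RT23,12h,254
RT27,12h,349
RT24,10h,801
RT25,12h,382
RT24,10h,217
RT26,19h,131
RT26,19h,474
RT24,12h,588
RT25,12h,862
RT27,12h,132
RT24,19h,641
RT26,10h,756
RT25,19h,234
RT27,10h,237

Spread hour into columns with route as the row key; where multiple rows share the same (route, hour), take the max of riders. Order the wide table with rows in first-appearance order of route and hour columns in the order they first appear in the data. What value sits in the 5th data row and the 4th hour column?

With rows in first-appearance order of route, row 5 is route=RT24. hour columns in first-appearance order: 20h, 10h, 12h, 19h; column 4 is 19h.
Long rows with route=RT24, hour=19h: max(108, 641) = 641.

641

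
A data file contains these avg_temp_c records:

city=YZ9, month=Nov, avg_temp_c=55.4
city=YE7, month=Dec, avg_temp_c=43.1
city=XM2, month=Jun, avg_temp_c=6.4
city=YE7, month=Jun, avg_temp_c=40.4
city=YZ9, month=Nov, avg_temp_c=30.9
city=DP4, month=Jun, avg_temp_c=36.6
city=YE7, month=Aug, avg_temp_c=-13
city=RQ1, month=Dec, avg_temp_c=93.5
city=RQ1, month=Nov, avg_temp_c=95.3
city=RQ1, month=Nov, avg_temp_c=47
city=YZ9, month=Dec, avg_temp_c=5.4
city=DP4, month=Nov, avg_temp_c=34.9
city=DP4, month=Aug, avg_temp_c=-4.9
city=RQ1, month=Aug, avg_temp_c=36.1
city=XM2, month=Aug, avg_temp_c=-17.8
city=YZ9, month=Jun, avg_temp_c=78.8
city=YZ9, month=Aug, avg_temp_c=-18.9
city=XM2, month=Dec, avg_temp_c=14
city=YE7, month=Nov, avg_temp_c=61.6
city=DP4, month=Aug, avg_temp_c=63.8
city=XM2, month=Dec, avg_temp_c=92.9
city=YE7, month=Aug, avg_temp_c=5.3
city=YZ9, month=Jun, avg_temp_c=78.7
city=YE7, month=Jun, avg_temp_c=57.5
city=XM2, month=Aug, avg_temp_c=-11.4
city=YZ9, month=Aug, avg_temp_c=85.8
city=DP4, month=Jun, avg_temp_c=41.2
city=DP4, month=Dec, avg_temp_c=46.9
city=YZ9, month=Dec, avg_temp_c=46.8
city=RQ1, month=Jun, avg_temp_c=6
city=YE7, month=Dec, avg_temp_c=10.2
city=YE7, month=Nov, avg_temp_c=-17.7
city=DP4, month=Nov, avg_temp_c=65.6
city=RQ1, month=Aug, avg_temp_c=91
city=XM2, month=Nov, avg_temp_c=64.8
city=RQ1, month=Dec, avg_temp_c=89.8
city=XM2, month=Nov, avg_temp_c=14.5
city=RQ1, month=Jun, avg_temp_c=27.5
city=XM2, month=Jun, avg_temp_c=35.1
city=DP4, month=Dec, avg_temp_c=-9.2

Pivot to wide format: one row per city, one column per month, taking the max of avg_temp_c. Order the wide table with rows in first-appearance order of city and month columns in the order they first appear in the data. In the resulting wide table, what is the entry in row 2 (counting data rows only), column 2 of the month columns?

43.1

With rows in first-appearance order of city, row 2 is city=YE7. month columns in first-appearance order: Nov, Dec, Jun, Aug; column 2 is Dec.
Long rows with city=YE7, month=Dec: max(43.1, 10.2) = 43.1.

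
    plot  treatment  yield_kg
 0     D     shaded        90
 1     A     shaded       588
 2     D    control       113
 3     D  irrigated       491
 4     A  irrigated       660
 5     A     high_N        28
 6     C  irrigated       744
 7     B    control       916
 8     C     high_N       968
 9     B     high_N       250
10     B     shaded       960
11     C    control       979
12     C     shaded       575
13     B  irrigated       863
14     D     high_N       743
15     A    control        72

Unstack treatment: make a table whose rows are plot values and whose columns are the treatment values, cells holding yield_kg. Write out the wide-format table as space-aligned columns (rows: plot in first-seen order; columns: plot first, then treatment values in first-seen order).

plot  shaded  control  irrigated  high_N
D     90      113      491        743   
A     588     72       660        28    
C     575     979      744        968   
B     960     916      863        250   

Columns: plot plus the 4 distinct treatment values (shaded, control, irrigated, high_N).
For example, row D column shaded takes yield_kg=90 from the long row (D, shaded).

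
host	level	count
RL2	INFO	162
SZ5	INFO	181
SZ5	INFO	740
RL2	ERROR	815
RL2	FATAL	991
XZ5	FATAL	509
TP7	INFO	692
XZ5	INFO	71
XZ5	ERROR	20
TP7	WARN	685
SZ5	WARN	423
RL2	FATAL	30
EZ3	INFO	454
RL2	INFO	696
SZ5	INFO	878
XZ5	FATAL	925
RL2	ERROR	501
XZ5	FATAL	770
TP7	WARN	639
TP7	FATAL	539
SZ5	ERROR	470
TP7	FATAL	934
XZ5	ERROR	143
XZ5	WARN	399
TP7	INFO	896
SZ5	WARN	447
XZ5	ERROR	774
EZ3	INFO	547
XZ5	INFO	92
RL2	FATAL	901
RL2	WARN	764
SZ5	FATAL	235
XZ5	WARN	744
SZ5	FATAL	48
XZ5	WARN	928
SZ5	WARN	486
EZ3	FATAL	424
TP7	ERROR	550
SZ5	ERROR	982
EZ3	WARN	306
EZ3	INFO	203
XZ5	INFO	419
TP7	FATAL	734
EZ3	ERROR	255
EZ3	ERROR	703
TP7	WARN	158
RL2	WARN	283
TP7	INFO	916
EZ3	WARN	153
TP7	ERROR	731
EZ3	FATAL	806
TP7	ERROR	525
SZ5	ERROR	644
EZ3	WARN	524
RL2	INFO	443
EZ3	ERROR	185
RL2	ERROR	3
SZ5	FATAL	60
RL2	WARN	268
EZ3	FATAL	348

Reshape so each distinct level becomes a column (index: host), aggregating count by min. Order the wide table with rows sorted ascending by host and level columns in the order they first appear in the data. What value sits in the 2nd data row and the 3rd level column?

30

With rows sorted ascending by host, row 2 is host=RL2. level columns in first-appearance order: INFO, ERROR, FATAL, WARN; column 3 is FATAL.
Long rows with host=RL2, level=FATAL: min(991, 30, 901) = 30.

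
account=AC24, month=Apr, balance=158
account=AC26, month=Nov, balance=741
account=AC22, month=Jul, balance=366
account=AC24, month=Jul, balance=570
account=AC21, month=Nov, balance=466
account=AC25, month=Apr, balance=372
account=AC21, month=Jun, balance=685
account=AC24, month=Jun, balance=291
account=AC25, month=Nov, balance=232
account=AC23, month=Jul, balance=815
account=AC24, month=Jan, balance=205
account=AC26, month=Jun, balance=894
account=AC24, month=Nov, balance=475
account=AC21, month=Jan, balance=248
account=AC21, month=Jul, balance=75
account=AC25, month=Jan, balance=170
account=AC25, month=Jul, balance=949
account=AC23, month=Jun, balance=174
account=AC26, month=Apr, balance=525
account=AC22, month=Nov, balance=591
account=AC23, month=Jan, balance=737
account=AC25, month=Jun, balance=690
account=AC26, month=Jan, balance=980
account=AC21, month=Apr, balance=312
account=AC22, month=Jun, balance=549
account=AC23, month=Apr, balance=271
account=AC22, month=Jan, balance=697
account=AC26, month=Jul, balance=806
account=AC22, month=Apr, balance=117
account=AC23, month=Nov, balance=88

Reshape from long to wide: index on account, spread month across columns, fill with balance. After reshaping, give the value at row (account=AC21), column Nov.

466

Wide layout: rows indexed by account, columns are the 5 distinct month values (Apr, Nov, Jul, Jun, Jan).
Cell (account=AC21, month=Nov) draws from the long row where account=AC21 and month=Nov, which has balance=466.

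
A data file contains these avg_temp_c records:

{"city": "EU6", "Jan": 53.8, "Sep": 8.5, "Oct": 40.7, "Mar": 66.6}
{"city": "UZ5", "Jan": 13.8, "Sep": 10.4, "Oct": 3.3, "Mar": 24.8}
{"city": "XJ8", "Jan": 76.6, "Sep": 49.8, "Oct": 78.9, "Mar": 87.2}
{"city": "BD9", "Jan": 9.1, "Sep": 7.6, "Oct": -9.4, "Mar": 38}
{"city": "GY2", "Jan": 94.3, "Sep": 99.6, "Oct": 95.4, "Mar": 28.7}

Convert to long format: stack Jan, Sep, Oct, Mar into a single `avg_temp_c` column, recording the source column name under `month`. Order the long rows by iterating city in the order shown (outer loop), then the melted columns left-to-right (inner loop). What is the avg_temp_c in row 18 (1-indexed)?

20 rows total (5 × 4). Row 18: index ⌊(18-1)/4⌋ = 4 into city → GY2; (18-1) mod 4 = 1 into the melted columns → Sep.
So row 18 is (GY2, Sep, 99.6); avg_temp_c = 99.6.

99.6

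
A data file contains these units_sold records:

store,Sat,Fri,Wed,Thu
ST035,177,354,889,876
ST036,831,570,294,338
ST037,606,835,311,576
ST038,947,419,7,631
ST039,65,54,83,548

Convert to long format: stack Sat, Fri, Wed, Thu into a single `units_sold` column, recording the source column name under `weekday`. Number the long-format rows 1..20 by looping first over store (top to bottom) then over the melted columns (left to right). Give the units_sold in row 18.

54

20 rows total (5 × 4). Row 18: index ⌊(18-1)/4⌋ = 4 into store → ST039; (18-1) mod 4 = 1 into the melted columns → Fri.
So row 18 is (ST039, Fri, 54); units_sold = 54.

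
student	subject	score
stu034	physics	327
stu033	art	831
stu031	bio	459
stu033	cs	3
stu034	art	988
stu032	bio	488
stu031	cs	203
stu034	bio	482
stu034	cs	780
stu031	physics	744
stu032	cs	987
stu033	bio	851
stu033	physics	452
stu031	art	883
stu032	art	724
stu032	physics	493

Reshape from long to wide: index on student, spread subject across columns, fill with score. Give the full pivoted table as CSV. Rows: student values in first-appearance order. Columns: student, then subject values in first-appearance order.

Columns: student plus the 4 distinct subject values (physics, art, bio, cs).
For example, row stu034 column physics takes score=327 from the long row (stu034, physics).

student,physics,art,bio,cs
stu034,327,988,482,780
stu033,452,831,851,3
stu031,744,883,459,203
stu032,493,724,488,987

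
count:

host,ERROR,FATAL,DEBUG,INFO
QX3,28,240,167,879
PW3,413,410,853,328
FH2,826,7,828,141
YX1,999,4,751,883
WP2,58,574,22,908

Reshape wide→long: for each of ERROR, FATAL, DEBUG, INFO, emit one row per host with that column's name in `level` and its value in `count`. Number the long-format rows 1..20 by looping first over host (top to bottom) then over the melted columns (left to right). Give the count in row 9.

20 rows total (5 × 4). Row 9: index ⌊(9-1)/4⌋ = 2 into host → FH2; (9-1) mod 4 = 0 into the melted columns → ERROR.
So row 9 is (FH2, ERROR, 826); count = 826.

826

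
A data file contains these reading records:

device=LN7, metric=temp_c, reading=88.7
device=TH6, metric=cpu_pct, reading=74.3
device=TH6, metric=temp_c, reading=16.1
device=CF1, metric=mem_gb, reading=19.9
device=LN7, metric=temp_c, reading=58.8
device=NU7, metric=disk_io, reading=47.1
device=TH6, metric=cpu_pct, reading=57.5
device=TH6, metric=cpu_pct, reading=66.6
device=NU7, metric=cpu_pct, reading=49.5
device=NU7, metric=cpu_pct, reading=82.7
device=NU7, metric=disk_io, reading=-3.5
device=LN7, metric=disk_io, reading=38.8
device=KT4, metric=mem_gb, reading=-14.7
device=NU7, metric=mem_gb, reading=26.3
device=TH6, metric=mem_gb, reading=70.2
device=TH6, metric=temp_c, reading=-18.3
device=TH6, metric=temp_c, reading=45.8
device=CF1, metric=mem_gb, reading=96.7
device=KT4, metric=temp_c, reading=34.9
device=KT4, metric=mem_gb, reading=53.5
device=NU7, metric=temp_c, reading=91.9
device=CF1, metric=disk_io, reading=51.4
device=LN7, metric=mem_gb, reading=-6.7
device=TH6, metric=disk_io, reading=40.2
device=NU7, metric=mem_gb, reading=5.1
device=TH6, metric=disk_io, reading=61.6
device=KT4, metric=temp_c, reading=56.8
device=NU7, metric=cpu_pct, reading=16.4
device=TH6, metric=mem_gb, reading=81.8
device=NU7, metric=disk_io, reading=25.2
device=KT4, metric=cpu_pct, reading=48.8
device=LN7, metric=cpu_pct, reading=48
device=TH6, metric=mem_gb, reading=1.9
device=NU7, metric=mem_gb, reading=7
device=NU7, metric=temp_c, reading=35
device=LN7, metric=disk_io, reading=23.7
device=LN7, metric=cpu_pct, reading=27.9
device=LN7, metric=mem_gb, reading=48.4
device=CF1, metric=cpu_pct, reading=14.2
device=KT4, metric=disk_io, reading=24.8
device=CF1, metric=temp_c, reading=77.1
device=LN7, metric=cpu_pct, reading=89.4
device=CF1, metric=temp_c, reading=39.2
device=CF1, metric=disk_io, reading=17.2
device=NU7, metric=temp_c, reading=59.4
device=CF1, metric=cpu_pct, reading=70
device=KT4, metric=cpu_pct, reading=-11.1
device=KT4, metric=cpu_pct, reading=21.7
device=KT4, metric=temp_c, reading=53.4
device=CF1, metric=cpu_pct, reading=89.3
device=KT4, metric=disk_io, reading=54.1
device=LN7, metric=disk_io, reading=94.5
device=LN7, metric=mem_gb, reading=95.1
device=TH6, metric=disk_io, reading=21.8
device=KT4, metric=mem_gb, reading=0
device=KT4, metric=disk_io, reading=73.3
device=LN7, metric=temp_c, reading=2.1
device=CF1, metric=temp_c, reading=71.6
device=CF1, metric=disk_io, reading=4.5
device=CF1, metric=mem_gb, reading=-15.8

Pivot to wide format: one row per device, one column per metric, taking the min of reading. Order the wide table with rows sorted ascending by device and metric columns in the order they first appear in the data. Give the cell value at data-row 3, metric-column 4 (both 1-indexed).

23.7

With rows sorted ascending by device, row 3 is device=LN7. metric columns in first-appearance order: temp_c, cpu_pct, mem_gb, disk_io; column 4 is disk_io.
Long rows with device=LN7, metric=disk_io: min(38.8, 23.7, 94.5) = 23.7.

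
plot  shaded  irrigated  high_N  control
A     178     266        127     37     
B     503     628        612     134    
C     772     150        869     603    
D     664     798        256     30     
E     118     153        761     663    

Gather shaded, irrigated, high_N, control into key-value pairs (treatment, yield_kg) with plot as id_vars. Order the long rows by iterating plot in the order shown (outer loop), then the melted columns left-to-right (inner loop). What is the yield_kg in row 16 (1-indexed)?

30

20 rows total (5 × 4). Row 16: index ⌊(16-1)/4⌋ = 3 into plot → D; (16-1) mod 4 = 3 into the melted columns → control.
So row 16 is (D, control, 30); yield_kg = 30.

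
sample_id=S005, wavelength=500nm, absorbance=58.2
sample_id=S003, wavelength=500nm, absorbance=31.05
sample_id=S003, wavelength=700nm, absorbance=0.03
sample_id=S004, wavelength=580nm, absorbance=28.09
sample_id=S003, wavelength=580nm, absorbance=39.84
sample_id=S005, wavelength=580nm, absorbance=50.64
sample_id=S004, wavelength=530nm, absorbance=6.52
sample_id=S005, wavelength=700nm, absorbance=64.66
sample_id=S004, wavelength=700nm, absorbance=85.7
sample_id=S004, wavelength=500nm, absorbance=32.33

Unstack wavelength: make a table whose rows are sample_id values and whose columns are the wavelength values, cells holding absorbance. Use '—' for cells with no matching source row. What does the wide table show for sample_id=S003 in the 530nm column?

No long-format row has sample_id=S003 and wavelength=530nm, so the cell is —.

—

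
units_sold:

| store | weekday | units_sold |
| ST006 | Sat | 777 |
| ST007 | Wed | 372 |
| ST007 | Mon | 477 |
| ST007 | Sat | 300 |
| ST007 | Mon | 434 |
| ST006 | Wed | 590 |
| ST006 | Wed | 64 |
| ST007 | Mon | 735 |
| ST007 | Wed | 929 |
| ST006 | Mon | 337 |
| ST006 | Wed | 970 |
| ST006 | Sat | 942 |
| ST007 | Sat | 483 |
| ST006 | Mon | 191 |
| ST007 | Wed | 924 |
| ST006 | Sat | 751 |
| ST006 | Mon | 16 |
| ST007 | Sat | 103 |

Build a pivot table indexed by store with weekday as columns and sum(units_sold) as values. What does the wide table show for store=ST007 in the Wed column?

Rows with store=ST007 and weekday=Wed: units_sold values are 372, 929, 924.
372 + 929 + 924 = 2225.

2225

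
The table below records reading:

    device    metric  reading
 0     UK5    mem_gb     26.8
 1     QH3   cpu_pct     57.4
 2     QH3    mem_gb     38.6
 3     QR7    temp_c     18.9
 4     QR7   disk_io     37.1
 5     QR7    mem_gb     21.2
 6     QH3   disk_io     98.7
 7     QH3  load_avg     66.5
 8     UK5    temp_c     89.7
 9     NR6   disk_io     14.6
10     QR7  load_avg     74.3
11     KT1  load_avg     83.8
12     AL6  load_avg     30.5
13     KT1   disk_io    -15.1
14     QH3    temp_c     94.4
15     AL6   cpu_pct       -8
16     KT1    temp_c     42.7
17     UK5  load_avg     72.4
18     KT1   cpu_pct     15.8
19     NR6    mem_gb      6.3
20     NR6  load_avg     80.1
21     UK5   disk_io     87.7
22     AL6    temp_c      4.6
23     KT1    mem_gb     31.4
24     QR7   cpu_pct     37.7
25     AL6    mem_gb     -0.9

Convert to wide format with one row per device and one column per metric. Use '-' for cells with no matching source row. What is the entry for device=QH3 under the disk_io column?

The long row with device=QH3, metric=disk_io has reading=98.7.

98.7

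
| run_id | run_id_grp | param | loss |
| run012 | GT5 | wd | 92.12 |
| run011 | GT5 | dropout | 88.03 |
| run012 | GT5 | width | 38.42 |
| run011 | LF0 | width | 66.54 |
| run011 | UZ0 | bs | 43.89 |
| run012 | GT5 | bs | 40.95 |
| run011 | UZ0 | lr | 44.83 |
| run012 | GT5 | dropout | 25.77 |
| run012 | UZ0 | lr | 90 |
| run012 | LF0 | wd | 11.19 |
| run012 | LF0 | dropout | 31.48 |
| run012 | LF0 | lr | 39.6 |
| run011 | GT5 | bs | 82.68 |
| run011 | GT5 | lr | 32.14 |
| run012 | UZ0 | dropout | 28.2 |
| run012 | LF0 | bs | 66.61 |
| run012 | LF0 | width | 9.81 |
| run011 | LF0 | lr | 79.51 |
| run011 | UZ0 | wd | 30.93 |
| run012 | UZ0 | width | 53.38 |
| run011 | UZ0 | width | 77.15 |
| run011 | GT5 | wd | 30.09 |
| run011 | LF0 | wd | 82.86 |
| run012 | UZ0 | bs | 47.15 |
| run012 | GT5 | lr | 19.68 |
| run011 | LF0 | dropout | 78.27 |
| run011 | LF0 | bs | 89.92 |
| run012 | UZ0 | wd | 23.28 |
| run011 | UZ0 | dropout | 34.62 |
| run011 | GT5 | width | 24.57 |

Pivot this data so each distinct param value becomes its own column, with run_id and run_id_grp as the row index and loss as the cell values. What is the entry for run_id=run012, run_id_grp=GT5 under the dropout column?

25.77

Wide layout: rows indexed by run_id and run_id_grp, columns are the 5 distinct param values (wd, dropout, width, bs, lr).
Cell (run_id=run012, run_id_grp=GT5, param=dropout) draws from the long row where run_id=run012, run_id_grp=GT5 and param=dropout, which has loss=25.77.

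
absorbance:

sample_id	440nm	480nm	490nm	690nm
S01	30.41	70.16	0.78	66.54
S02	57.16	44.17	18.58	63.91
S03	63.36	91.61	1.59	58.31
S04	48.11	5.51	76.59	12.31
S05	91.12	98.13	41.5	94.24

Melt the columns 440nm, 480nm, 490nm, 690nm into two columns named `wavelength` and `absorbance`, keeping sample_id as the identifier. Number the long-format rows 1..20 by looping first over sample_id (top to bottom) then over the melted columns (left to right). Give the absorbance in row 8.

20 rows total (5 × 4). Row 8: index ⌊(8-1)/4⌋ = 1 into sample_id → S02; (8-1) mod 4 = 3 into the melted columns → 690nm.
So row 8 is (S02, 690nm, 63.91); absorbance = 63.91.

63.91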